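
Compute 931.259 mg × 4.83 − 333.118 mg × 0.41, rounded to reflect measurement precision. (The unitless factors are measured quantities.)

4.36 × 10³ mg

931.259 × 4.83 = 4497.98097 → 4.50 × 10³ mg (3 s.f., last digit at the 10^1 place).
333.118 × 0.41 = 136.57838 → 1.4 × 10² mg (2 s.f., last digit at the 10^1 place).
Difference: 4361.40259 mg; keep the coarser place, 10^1.
Result: 4.36 × 10³ mg.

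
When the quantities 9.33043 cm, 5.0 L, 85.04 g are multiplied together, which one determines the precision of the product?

9.33043 cm → 6 s.f.; 5.0 L → 2 s.f.; 85.04 g → 4 s.f.
The fewest is 2 significant figures, from 5.0 L.

5.0 L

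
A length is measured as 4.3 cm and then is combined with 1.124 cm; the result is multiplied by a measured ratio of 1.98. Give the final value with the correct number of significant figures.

11 cm

4.3 cm + 1.124 cm = 5.424 cm; the sum is limited to 1 decimal place (2 s.f.).
Carrying full precision, 5.424 × 1.98 = 10.73952 cm; 1.98 has 3 s.f., so the result keeps min(2, 3) = 2 s.f.
Rounded to 2 significant figures: 11 cm.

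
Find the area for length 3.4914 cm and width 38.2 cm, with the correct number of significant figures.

133 cm²

area = 3.4914 cm × 38.2 cm = 133.37148 cm².
3.4914 has 5 significant figures; 38.2 has 3.
Division/multiplication keeps the fewest: 3 significant figures.
Rounded: 133 cm².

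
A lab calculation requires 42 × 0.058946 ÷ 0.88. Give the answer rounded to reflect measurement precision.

42 × 0.058946 ÷ 0.88 = 2.81333181818…
Multiplication/division keeps the fewest significant figures: 42 → 2 s.f., 0.058946 → 5 s.f., 0.88 → 2 s.f.; limit is 2.
Rounded to 2 significant figures: 2.8.

2.8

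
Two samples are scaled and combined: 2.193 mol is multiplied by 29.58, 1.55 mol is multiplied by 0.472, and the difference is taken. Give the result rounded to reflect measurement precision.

2.193 × 29.58 = 64.86894 → 64.87 mol (4 s.f., last digit at the 10^-2 place).
1.55 × 0.472 = 0.7316 → 0.732 mol (3 s.f., last digit at the 10^-3 place).
Difference: 64.13734 mol; keep the coarser place, 10^-2.
Result: 64.14 mol.

64.14 mol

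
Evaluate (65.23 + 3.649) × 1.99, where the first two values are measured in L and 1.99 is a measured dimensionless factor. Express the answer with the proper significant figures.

65.23 L + 3.649 L = 68.879 L; the sum is limited to 2 decimal places (4 s.f.).
Carrying full precision, 68.879 × 1.99 = 137.06921 L; 1.99 has 3 s.f., so the result keeps min(4, 3) = 3 s.f.
Rounded to 3 significant figures: 137 L.

137 L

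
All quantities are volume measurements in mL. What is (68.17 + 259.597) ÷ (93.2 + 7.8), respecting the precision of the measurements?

68.17 + 259.597 = 327.767, limited to 2 d.p. → 5 s.f.; 93.2 + 7.8 = 101.0, limited to 1 d.p. → 4 s.f.
Carrying full precision, 327.767 ÷ 101.0 = 3.24521782178…; keep min(5, 4) = 4 s.f.
Rounded to 4 significant figures: 3.245.

3.245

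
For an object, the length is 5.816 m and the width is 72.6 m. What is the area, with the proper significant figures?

area = 5.816 m × 72.6 m = 422.2416 m².
5.816 has 4 significant figures; 72.6 has 3.
Division/multiplication keeps the fewest: 3 significant figures.
Rounded: 4.22 × 10^2 m².

4.22 × 10^2 m²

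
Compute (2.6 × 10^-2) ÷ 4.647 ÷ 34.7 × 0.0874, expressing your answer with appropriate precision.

1.4 × 10^-5

(2.6 × 10^-2) ÷ 4.647 ÷ 34.7 × 0.0874 = 0.0000140923244459…
Multiplication/division keeps the fewest significant figures: 2.6 × 10^-2 → 2 s.f., 4.647 → 4 s.f., 34.7 → 3 s.f., 0.0874 → 3 s.f.; limit is 2.
Rounded to 2 significant figures: 1.4 × 10^-5.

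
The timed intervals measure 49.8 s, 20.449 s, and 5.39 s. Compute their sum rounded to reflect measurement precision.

49.8 s + 20.449 s + 5.39 s = 75.639 s.
Addition/subtraction keeps the fewest decimal places: 49.8 → 1 decimal place, 20.449 → 3 decimal places, 5.39 → 2 decimal places; limit is 1.
Rounded to 1 decimal place: 75.6 s.

75.6 s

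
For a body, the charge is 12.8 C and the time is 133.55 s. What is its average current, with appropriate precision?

average current = 12.8 C ÷ 133.55 s = 0.0958442530887… A.
12.8 has 3 significant figures; 133.55 has 5.
Division/multiplication keeps the fewest: 3 significant figures.
Rounded: 0.0958 A.

0.0958 A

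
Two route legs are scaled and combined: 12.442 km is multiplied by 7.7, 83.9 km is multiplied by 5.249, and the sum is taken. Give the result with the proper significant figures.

536 km

12.442 × 7.7 = 95.8034 → 96 km (2 s.f., last digit at the 10^0 place).
83.9 × 5.249 = 440.3911 → 4.40 × 10² km (3 s.f., last digit at the 10^0 place).
Sum: 536.1945 km; keep the coarser place, 10^0.
Result: 536 km.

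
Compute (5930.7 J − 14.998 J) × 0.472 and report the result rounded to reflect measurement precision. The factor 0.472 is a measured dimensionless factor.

2.79 × 10^3 J

5930.7 J − 14.998 J = 5915.702 J; the difference is limited to 1 decimal place (5 s.f.).
Carrying full precision, 5915.702 × 0.472 = 2792.211344 J; 0.472 has 3 s.f., so the result keeps min(5, 3) = 3 s.f.
Rounded to 3 significant figures: 2.79 × 10^3 J.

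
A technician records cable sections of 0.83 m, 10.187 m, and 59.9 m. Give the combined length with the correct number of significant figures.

70.9 m

0.83 m + 10.187 m + 59.9 m = 70.917 m.
Addition/subtraction keeps the fewest decimal places: 0.83 → 2 decimal places, 10.187 → 3 decimal places, 59.9 → 1 decimal place; limit is 1.
Rounded to 1 decimal place: 70.9 m.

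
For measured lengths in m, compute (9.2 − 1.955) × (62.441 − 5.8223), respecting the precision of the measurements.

9.2 − 1.955 = 7.245, limited to 1 d.p. → 2 s.f.; 62.441 − 5.8223 = 56.6187, limited to 3 d.p. → 5 s.f.
Carrying full precision, 7.245 × 56.6187 = 410.2024815; keep min(2, 5) = 2 s.f.
Rounded to 2 significant figures: 4.1 × 10^2 m².

4.1 × 10^2 m²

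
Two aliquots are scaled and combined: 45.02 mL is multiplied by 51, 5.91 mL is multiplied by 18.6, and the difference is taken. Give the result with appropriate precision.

2.2 × 10³ mL

45.02 × 51 = 2296.02 → 2.3 × 10³ mL (2 s.f., last digit at the 10^2 place).
5.91 × 18.6 = 109.926 → 110. mL (3 s.f., last digit at the 10^0 place).
Difference: 2186.094 mL; keep the coarser place, 10^2.
Result: 2.2 × 10³ mL.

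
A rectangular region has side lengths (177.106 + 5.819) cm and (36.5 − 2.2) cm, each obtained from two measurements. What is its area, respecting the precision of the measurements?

177.106 + 5.819 = 182.925, limited to 3 d.p. → 6 s.f.; 36.5 − 2.2 = 34.3, limited to 1 d.p. → 3 s.f.
Carrying full precision, 182.925 × 34.3 = 6274.3275; keep min(6, 3) = 3 s.f.
Rounded to 3 significant figures: 6.27 × 10^3 cm².

6.27 × 10^3 cm²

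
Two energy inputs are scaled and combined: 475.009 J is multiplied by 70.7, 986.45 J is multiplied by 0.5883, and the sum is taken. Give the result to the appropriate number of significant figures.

475.009 × 70.7 = 33583.1363 → 3.36 × 10^4 J (3 s.f., last digit at the 10^2 place).
986.45 × 0.5883 = 580.328535 → 580.3 J (4 s.f., last digit at the 10^-1 place).
Sum: 34163.464835 J; keep the coarser place, 10^2.
Result: 3.42 × 10^4 J.

3.42 × 10^4 J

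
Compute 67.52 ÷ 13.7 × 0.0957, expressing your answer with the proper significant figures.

67.52 ÷ 13.7 × 0.0957 = 0.471654306569…
Multiplication/division keeps the fewest significant figures: 67.52 → 4 s.f., 13.7 → 3 s.f., 0.0957 → 3 s.f.; limit is 3.
Rounded to 3 significant figures: 0.472.

0.472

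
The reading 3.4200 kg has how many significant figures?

5

3.4200: trailing zeros after a decimal point are significant.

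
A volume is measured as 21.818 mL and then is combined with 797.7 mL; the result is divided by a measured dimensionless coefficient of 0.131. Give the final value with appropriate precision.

21.818 mL + 797.7 mL = 819.518 mL; the sum is limited to 1 decimal place (4 s.f.).
Carrying full precision, 819.518 ÷ 0.131 = 6255.86259542… mL; 0.131 has 3 s.f., so the result keeps min(4, 3) = 3 s.f.
Rounded to 3 significant figures: 6.26 × 10^3 mL.

6.26 × 10^3 mL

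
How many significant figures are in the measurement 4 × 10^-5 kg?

1

4 × 10^-5: in scientific notation every digit of the coefficient is significant.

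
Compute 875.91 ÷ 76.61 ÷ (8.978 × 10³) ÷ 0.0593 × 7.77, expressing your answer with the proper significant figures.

875.91 ÷ 76.61 ÷ (8.978 × 10³) ÷ 0.0593 × 7.77 = 0.166863268641…
Multiplication/division keeps the fewest significant figures: 875.91 → 5 s.f., 76.61 → 4 s.f., 8.978 × 10³ → 4 s.f., 0.0593 → 3 s.f., 7.77 → 3 s.f.; limit is 3.
Rounded to 3 significant figures: 0.167.

0.167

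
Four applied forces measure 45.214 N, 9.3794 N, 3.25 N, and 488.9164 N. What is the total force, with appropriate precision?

546.76 N

45.214 N + 9.3794 N + 3.25 N + 488.9164 N = 546.7598 N.
Addition/subtraction keeps the fewest decimal places: 45.214 → 3 decimal places, 9.3794 → 4 decimal places, 3.25 → 2 decimal places, 488.9164 → 4 decimal places; limit is 2.
Rounded to 2 decimal places: 546.76 N.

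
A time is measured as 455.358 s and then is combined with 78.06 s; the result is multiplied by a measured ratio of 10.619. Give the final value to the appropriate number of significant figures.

5664.4 s

455.358 s + 78.06 s = 533.418 s; the sum is limited to 2 decimal places (5 s.f.).
Carrying full precision, 533.418 × 10.619 = 5664.365742 s; 10.619 has 5 s.f., so the result keeps min(5, 5) = 5 s.f.
Rounded to 5 significant figures: 5664.4 s.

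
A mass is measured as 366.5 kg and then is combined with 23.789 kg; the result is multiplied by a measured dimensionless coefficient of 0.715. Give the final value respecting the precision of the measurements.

366.5 kg + 23.789 kg = 390.289 kg; the sum is limited to 1 decimal place (4 s.f.).
Carrying full precision, 390.289 × 0.715 = 279.056635 kg; 0.715 has 3 s.f., so the result keeps min(4, 3) = 3 s.f.
Rounded to 3 significant figures: 2.79 × 10² kg.

2.79 × 10² kg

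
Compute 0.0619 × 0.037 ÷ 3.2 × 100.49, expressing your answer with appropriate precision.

0.0619 × 0.037 ÷ 3.2 × 100.49 = 0.0719225771875
Multiplication/division keeps the fewest significant figures: 0.0619 → 3 s.f., 0.037 → 2 s.f., 3.2 → 2 s.f., 100.49 → 5 s.f.; limit is 2.
Rounded to 2 significant figures: 0.072.

0.072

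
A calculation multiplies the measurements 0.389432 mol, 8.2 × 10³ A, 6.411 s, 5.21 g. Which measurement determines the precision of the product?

8.2 × 10³ A

0.389432 mol → 6 s.f.; 8.2 × 10³ A → 2 s.f.; 6.411 s → 4 s.f.; 5.21 g → 3 s.f.
The fewest is 2 significant figures, from 8.2 × 10³ A.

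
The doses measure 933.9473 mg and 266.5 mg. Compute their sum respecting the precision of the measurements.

933.9473 mg + 266.5 mg = 1200.4473 mg.
Addition/subtraction keeps the fewest decimal places: 933.9473 → 4 decimal places, 266.5 → 1 decimal place; limit is 1.
Rounded to 1 decimal place: 1200.4 mg.

1200.4 mg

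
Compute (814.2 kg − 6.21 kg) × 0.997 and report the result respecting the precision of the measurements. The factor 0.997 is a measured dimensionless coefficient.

814.2 kg − 6.21 kg = 807.99 kg; the difference is limited to 1 decimal place (4 s.f.).
Carrying full precision, 807.99 × 0.997 = 805.56603 kg; 0.997 has 3 s.f., so the result keeps min(4, 3) = 3 s.f.
Rounded to 3 significant figures: 806 kg.

806 kg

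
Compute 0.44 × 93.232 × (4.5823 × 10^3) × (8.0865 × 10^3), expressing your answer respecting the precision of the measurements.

0.44 × 93.232 × (4.5823 × 10^3) × (8.0865 × 10^3) = 1.52006369625 × 10^9…
Multiplication/division keeps the fewest significant figures: 0.44 → 2 s.f., 93.232 → 5 s.f., 4.5823 × 10^3 → 5 s.f., 8.0865 × 10^3 → 5 s.f.; limit is 2.
Rounded to 2 significant figures: 1.5 × 10^9.

1.5 × 10^9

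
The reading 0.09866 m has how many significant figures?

0.09866: leading zeros are not significant.

4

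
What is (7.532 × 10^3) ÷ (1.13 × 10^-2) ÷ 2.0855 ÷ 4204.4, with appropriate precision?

76.0

(7.532 × 10^3) ÷ (1.13 × 10^-2) ÷ 2.0855 ÷ 4204.4 = 76.018211261…
Multiplication/division keeps the fewest significant figures: 7.532 × 10^3 → 4 s.f., 1.13 × 10^-2 → 3 s.f., 2.0855 → 5 s.f., 4204.4 → 5 s.f.; limit is 3.
Rounded to 3 significant figures: 76.0.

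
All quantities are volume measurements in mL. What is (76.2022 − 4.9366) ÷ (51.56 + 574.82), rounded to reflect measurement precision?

76.2022 − 4.9366 = 71.2656, limited to 4 d.p. → 6 s.f.; 51.56 + 574.82 = 626.38, limited to 2 d.p. → 5 s.f.
Carrying full precision, 71.2656 ÷ 626.38 = 0.113773747565…; keep min(6, 5) = 5 s.f.
Rounded to 5 significant figures: 0.11377.

0.11377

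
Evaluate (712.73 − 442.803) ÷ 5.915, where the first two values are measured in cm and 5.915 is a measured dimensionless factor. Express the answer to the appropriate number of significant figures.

712.73 cm − 442.803 cm = 269.927 cm; the difference is limited to 2 decimal places (5 s.f.).
Carrying full precision, 269.927 ÷ 5.915 = 45.6343195266… cm; 5.915 has 4 s.f., so the result keeps min(5, 4) = 4 s.f.
Rounded to 4 significant figures: 45.63 cm.

45.63 cm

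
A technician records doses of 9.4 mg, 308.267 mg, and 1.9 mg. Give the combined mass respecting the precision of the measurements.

9.4 mg + 308.267 mg + 1.9 mg = 319.567 mg.
Addition/subtraction keeps the fewest decimal places: 9.4 → 1 decimal place, 308.267 → 3 decimal places, 1.9 → 1 decimal place; limit is 1.
Rounded to 1 decimal place: 3.196 × 10^2 mg.

3.196 × 10^2 mg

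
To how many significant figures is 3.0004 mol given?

3.0004: zeros between nonzero digits are significant.

5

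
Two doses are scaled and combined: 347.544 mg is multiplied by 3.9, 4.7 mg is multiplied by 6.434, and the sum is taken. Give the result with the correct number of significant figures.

347.544 × 3.9 = 1355.4216 → 1.4 × 10^3 mg (2 s.f., last digit at the 10^2 place).
4.7 × 6.434 = 30.2398 → 3.0 × 10^1 mg (2 s.f., last digit at the 10^0 place).
Sum: 1385.6614 mg; keep the coarser place, 10^2.
Result: 1.4 × 10^3 mg.

1.4 × 10^3 mg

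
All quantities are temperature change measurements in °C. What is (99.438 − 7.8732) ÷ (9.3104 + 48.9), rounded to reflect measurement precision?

1.57

99.438 − 7.8732 = 91.5648, limited to 3 d.p. → 5 s.f.; 9.3104 + 48.9 = 58.2104, limited to 1 d.p. → 3 s.f.
Carrying full precision, 91.5648 ÷ 58.2104 = 1.57299726509…; keep min(5, 3) = 3 s.f.
Rounded to 3 significant figures: 1.57.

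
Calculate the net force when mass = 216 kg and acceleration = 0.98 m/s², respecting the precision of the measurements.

net force = 216 kg × 0.98 m/s² = 211.68 N.
216 has 3 significant figures; 0.98 has 2.
Division/multiplication keeps the fewest: 2 significant figures.
Rounded: 2.1 × 10^2 N.

2.1 × 10^2 N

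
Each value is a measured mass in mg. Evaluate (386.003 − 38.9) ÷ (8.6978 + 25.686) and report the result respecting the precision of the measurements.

386.003 − 38.9 = 347.103, limited to 1 d.p. → 4 s.f.; 8.6978 + 25.686 = 34.3838, limited to 3 d.p. → 5 s.f.
Carrying full precision, 347.103 ÷ 34.3838 = 10.0949575091…; keep min(4, 5) = 4 s.f.
Rounded to 4 significant figures: 10.09.

10.09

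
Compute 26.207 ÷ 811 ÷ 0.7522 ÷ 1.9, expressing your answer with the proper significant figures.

0.023

26.207 ÷ 811 ÷ 0.7522 ÷ 1.9 = 0.0226104665849…
Multiplication/division keeps the fewest significant figures: 26.207 → 5 s.f., 811 → 3 s.f., 0.7522 → 4 s.f., 1.9 → 2 s.f.; limit is 2.
Rounded to 2 significant figures: 0.023.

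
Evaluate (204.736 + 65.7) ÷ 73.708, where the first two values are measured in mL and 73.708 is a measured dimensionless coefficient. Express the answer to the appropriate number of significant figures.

204.736 mL + 65.7 mL = 270.436 mL; the sum is limited to 1 decimal place (4 s.f.).
Carrying full precision, 270.436 ÷ 73.708 = 3.66901828838… mL; 73.708 has 5 s.f., so the result keeps min(4, 5) = 4 s.f.
Rounded to 4 significant figures: 3.669 mL.

3.669 mL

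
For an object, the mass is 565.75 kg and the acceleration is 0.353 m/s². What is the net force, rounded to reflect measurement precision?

200. N

net force = 565.75 kg × 0.353 m/s² = 199.70975 N.
565.75 has 5 significant figures; 0.353 has 3.
Division/multiplication keeps the fewest: 3 significant figures.
Rounded: 200. N.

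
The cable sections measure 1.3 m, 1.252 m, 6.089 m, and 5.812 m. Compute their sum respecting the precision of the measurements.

14.5 m

1.3 m + 1.252 m + 6.089 m + 5.812 m = 14.453 m.
Addition/subtraction keeps the fewest decimal places: 1.3 → 1 decimal place, 1.252 → 3 decimal places, 6.089 → 3 decimal places, 5.812 → 3 decimal places; limit is 1.
Rounded to 1 decimal place: 14.5 m.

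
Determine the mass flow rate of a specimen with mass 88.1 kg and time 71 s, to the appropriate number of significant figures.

1.2 kg/s

mass flow rate = 88.1 kg ÷ 71 s = 1.24084507042… kg/s.
88.1 has 3 significant figures; 71 has 2.
Division/multiplication keeps the fewest: 2 significant figures.
Rounded: 1.2 kg/s.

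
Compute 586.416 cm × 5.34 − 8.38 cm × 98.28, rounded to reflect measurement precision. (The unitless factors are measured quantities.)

2.31 × 10³ cm

586.416 × 5.34 = 3131.46144 → 3.13 × 10³ cm (3 s.f., last digit at the 10^1 place).
8.38 × 98.28 = 823.5864 → 824 cm (3 s.f., last digit at the 10^0 place).
Difference: 2307.87504 cm; keep the coarser place, 10^1.
Result: 2.31 × 10³ cm.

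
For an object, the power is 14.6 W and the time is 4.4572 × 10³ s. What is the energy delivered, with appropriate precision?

6.51 × 10⁴ J

energy delivered = 14.6 W × 4.4572 × 10³ s = 65075.12 J.
14.6 has 3 significant figures; 4.4572 × 10³ has 5.
Division/multiplication keeps the fewest: 3 significant figures.
Rounded: 6.51 × 10⁴ J.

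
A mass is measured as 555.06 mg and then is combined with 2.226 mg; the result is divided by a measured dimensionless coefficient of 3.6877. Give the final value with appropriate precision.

151.12 mg

555.06 mg + 2.226 mg = 557.286 mg; the sum is limited to 2 decimal places (5 s.f.).
Carrying full precision, 557.286 ÷ 3.6877 = 151.120210429… mg; 3.6877 has 5 s.f., so the result keeps min(5, 5) = 5 s.f.
Rounded to 5 significant figures: 151.12 mg.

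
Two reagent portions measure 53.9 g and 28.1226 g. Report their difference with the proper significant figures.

53.9 g − 28.1226 g = 25.7774 g.
Addition/subtraction keeps the fewest decimal places: 53.9 → 1 decimal place, 28.1226 → 4 decimal places; limit is 1.
Rounded to 1 decimal place: 25.8 g.

25.8 g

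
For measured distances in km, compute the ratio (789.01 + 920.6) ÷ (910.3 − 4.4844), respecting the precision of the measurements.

789.01 + 920.6 = 1709.61, limited to 1 d.p. → 5 s.f.; 910.3 − 4.4844 = 905.8156, limited to 1 d.p. → 4 s.f.
Carrying full precision, 1709.61 ÷ 905.8156 = 1.88737089536…; keep min(5, 4) = 4 s.f.
Rounded to 4 significant figures: 1.887.

1.887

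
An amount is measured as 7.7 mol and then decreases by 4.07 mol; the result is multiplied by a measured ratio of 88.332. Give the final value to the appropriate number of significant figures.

7.7 mol − 4.07 mol = 3.63 mol; the difference is limited to 1 decimal place (2 s.f.).
Carrying full precision, 3.63 × 88.332 = 320.64516 mol; 88.332 has 5 s.f., so the result keeps min(2, 5) = 2 s.f.
Rounded to 2 significant figures: 3.2 × 10^2 mol.

3.2 × 10^2 mol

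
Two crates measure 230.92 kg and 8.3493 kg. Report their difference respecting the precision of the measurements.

230.92 kg − 8.3493 kg = 222.5707 kg.
Addition/subtraction keeps the fewest decimal places: 230.92 → 2 decimal places, 8.3493 → 4 decimal places; limit is 2.
Rounded to 2 decimal places: 222.57 kg.

222.57 kg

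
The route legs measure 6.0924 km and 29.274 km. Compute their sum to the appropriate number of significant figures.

6.0924 km + 29.274 km = 35.3664 km.
Addition/subtraction keeps the fewest decimal places: 6.0924 → 4 decimal places, 29.274 → 3 decimal places; limit is 3.
Rounded to 3 decimal places: 35.366 km.

35.366 km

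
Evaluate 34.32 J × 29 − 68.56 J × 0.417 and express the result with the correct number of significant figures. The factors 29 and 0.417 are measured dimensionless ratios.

34.32 × 29 = 995.28 → 1.0 × 10^3 J (2 s.f., last digit at the 10^2 place).
68.56 × 0.417 = 28.58952 → 28.6 J (3 s.f., last digit at the 10^-1 place).
Difference: 966.69048 J; keep the coarser place, 10^2.
Result: 1.0 × 10^3 J.

1.0 × 10^3 J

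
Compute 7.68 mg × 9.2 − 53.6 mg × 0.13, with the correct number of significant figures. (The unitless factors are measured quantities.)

7.68 × 9.2 = 70.656 → 71 mg (2 s.f., last digit at the 10^0 place).
53.6 × 0.13 = 6.968 → 7.0 mg (2 s.f., last digit at the 10^-1 place).
Difference: 63.688 mg; keep the coarser place, 10^0.
Result: 64 mg.

64 mg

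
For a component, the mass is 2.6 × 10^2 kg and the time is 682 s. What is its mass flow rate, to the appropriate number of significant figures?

mass flow rate = 2.6 × 10^2 kg ÷ 682 s = 0.381231671554… kg/s.
2.6 × 10^2 has 2 significant figures; 682 has 3.
Division/multiplication keeps the fewest: 2 significant figures.
Rounded: 0.38 kg/s.

0.38 kg/s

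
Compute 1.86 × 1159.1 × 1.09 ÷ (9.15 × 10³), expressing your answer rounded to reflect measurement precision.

1.86 × 1159.1 × 1.09 ÷ (9.15 × 10³) = 0.256826157377…
Multiplication/division keeps the fewest significant figures: 1.86 → 3 s.f., 1159.1 → 5 s.f., 1.09 → 3 s.f., 9.15 × 10³ → 3 s.f.; limit is 3.
Rounded to 3 significant figures: 0.257.

0.257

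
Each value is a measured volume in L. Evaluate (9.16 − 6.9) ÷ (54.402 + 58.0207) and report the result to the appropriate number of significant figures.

0.020

9.16 − 6.9 = 2.26, limited to 1 d.p. → 2 s.f.; 54.402 + 58.0207 = 112.4227, limited to 3 d.p. → 6 s.f.
Carrying full precision, 2.26 ÷ 112.4227 = 0.0201027016786…; keep min(2, 6) = 2 s.f.
Rounded to 2 significant figures: 0.020.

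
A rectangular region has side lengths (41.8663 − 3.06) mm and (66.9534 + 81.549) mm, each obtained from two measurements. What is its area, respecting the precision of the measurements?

41.8663 − 3.06 = 38.8063, limited to 2 d.p. → 4 s.f.; 66.9534 + 81.549 = 148.5024, limited to 3 d.p. → 6 s.f.
Carrying full precision, 38.8063 × 148.5024 = 5762.82868512; keep min(4, 6) = 4 s.f.
Rounded to 4 significant figures: 5763 mm².

5763 mm²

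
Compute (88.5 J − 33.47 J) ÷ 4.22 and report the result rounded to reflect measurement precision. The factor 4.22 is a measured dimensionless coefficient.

88.5 J − 33.47 J = 55.03 J; the difference is limited to 1 decimal place (3 s.f.).
Carrying full precision, 55.03 ÷ 4.22 = 13.0402843602… J; 4.22 has 3 s.f., so the result keeps min(3, 3) = 3 s.f.
Rounded to 3 significant figures: 13.0 J.

13.0 J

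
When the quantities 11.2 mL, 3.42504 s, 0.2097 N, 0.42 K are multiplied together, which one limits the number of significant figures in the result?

0.42 K

11.2 mL → 3 s.f.; 3.42504 s → 6 s.f.; 0.2097 N → 4 s.f.; 0.42 K → 2 s.f.
The fewest is 2 significant figures, from 0.42 K.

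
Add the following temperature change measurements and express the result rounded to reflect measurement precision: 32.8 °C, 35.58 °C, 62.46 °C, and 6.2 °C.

32.8 °C + 35.58 °C + 62.46 °C + 6.2 °C = 137.04 °C.
Addition/subtraction keeps the fewest decimal places: 32.8 → 1 decimal place, 35.58 → 2 decimal places, 62.46 → 2 decimal places, 6.2 → 1 decimal place; limit is 1.
Rounded to 1 decimal place: 137.0 °C.

137.0 °C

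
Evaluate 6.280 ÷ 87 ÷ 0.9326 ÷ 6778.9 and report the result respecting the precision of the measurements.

1.1 × 10^-5

6.280 ÷ 87 ÷ 0.9326 ÷ 6778.9 = 0.000011417887316…
Multiplication/division keeps the fewest significant figures: 6.280 → 4 s.f., 87 → 2 s.f., 0.9326 → 4 s.f., 6778.9 → 5 s.f.; limit is 2.
Rounded to 2 significant figures: 1.1 × 10^-5.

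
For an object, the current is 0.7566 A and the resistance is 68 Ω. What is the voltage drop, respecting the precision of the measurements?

51 V

voltage drop = 0.7566 A × 68 Ω = 51.4488 V.
0.7566 has 4 significant figures; 68 has 2.
Division/multiplication keeps the fewest: 2 significant figures.
Rounded: 51 V.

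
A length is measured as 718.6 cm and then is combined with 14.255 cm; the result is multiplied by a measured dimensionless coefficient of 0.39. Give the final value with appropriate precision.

2.9 × 10^2 cm

718.6 cm + 14.255 cm = 732.855 cm; the sum is limited to 1 decimal place (4 s.f.).
Carrying full precision, 732.855 × 0.39 = 285.81345 cm; 0.39 has 2 s.f., so the result keeps min(4, 2) = 2 s.f.
Rounded to 2 significant figures: 2.9 × 10^2 cm.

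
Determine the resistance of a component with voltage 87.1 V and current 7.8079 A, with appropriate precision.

resistance = 87.1 V ÷ 7.8079 A = 11.1553682808… Ω.
87.1 has 3 significant figures; 7.8079 has 5.
Division/multiplication keeps the fewest: 3 significant figures.
Rounded: 11.2 Ω.

11.2 Ω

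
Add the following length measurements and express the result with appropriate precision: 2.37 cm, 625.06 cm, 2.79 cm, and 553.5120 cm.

2.37 cm + 625.06 cm + 2.79 cm + 553.5120 cm = 1183.7320 cm.
Addition/subtraction keeps the fewest decimal places: 2.37 → 2 decimal places, 625.06 → 2 decimal places, 2.79 → 2 decimal places, 553.5120 → 4 decimal places; limit is 2.
Rounded to 2 decimal places: 1183.73 cm.

1183.73 cm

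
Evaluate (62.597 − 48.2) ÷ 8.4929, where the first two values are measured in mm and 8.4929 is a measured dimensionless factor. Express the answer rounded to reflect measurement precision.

1.70 mm

62.597 mm − 48.2 mm = 14.397 mm; the difference is limited to 1 decimal place (3 s.f.).
Carrying full precision, 14.397 ÷ 8.4929 = 1.69518068033… mm; 8.4929 has 5 s.f., so the result keeps min(3, 5) = 3 s.f.
Rounded to 3 significant figures: 1.70 mm.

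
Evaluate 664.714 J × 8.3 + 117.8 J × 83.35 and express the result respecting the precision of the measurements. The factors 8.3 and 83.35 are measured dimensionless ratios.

664.714 × 8.3 = 5517.1262 → 5.5 × 10^3 J (2 s.f., last digit at the 10^2 place).
117.8 × 83.35 = 9818.63 → 9.819 × 10^3 J (4 s.f., last digit at the 10^0 place).
Sum: 15335.7562 J; keep the coarser place, 10^2.
Result: 1.53 × 10^4 J.

1.53 × 10^4 J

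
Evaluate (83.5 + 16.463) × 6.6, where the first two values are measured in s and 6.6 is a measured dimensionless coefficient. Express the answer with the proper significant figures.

83.5 s + 16.463 s = 99.963 s; the sum is limited to 1 decimal place (4 s.f.).
Carrying full precision, 99.963 × 6.6 = 659.7558 s; 6.6 has 2 s.f., so the result keeps min(4, 2) = 2 s.f.
Rounded to 2 significant figures: 6.6 × 10² s.

6.6 × 10² s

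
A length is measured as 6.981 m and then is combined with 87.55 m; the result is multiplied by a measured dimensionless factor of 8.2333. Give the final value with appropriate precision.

778.3 m

6.981 m + 87.55 m = 94.531 m; the sum is limited to 2 decimal places (4 s.f.).
Carrying full precision, 94.531 × 8.2333 = 778.3020823 m; 8.2333 has 5 s.f., so the result keeps min(4, 5) = 4 s.f.
Rounded to 4 significant figures: 778.3 m.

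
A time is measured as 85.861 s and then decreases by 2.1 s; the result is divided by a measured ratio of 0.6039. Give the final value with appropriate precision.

139 s

85.861 s − 2.1 s = 83.761 s; the difference is limited to 1 decimal place (3 s.f.).
Carrying full precision, 83.761 ÷ 0.6039 = 138.700115913… s; 0.6039 has 4 s.f., so the result keeps min(3, 4) = 3 s.f.
Rounded to 3 significant figures: 139 s.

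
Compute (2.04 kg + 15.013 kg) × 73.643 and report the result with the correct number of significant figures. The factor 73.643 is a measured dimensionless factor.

1256 kg

2.04 kg + 15.013 kg = 17.053 kg; the sum is limited to 2 decimal places (4 s.f.).
Carrying full precision, 17.053 × 73.643 = 1255.834079 kg; 73.643 has 5 s.f., so the result keeps min(4, 5) = 4 s.f.
Rounded to 4 significant figures: 1256 kg.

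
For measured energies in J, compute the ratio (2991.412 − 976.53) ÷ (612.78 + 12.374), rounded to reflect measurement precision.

3.2230

2991.412 − 976.53 = 2014.882, limited to 2 d.p. → 6 s.f.; 612.78 + 12.374 = 625.154, limited to 2 d.p. → 5 s.f.
Carrying full precision, 2014.882 ÷ 625.154 = 3.2230170486…; keep min(6, 5) = 5 s.f.
Rounded to 5 significant figures: 3.2230.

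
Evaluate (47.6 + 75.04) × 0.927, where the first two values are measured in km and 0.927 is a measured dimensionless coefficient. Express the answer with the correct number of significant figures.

114 km

47.6 km + 75.04 km = 122.64 km; the sum is limited to 1 decimal place (4 s.f.).
Carrying full precision, 122.64 × 0.927 = 113.68728 km; 0.927 has 3 s.f., so the result keeps min(4, 3) = 3 s.f.
Rounded to 3 significant figures: 114 km.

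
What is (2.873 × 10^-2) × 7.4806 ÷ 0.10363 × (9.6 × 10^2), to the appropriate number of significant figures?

(2.873 × 10^-2) × 7.4806 ÷ 0.10363 × (9.6 × 10^2) = 1990.93826575…
Multiplication/division keeps the fewest significant figures: 2.873 × 10^-2 → 4 s.f., 7.4806 → 5 s.f., 0.10363 → 5 s.f., 9.6 × 10^2 → 2 s.f.; limit is 2.
Rounded to 2 significant figures: 2.0 × 10^3.

2.0 × 10^3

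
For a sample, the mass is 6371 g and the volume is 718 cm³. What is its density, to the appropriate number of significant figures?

density = 6371 g ÷ 718 cm³ = 8.87325905292… g/cm³.
6371 has 4 significant figures; 718 has 3.
Division/multiplication keeps the fewest: 3 significant figures.
Rounded: 8.87 g/cm³.

8.87 g/cm³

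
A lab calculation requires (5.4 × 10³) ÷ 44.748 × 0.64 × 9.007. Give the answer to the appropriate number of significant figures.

7.0 × 10²

(5.4 × 10³) ÷ 44.748 × 0.64 × 9.007 = 695.633145615…
Multiplication/division keeps the fewest significant figures: 5.4 × 10³ → 2 s.f., 44.748 → 5 s.f., 0.64 → 2 s.f., 9.007 → 4 s.f.; limit is 2.
Rounded to 2 significant figures: 7.0 × 10².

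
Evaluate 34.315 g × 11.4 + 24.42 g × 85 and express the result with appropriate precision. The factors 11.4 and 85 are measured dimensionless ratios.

2.5 × 10³ g

34.315 × 11.4 = 391.191 → 391 g (3 s.f., last digit at the 10^0 place).
24.42 × 85 = 2075.7 → 2.1 × 10³ g (2 s.f., last digit at the 10^2 place).
Sum: 2466.891 g; keep the coarser place, 10^2.
Result: 2.5 × 10³ g.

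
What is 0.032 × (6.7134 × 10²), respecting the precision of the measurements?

21

0.032 × (6.7134 × 10²) = 21.48288
Multiplication/division keeps the fewest significant figures: 0.032 → 2 s.f., 6.7134 × 10² → 5 s.f.; limit is 2.
Rounded to 2 significant figures: 21.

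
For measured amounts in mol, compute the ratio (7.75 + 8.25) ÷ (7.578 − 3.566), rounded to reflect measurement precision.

3.988

7.75 + 8.25 = 16.00, limited to 2 d.p. → 4 s.f.; 7.578 − 3.566 = 4.012, limited to 3 d.p. → 4 s.f.
Carrying full precision, 16.00 ÷ 4.012 = 3.98803589232…; keep min(4, 4) = 4 s.f.
Rounded to 4 significant figures: 3.988.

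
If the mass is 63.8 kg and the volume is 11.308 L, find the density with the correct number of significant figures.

density = 63.8 kg ÷ 11.308 L = 5.6420233463… kg/L.
63.8 has 3 significant figures; 11.308 has 5.
Division/multiplication keeps the fewest: 3 significant figures.
Rounded: 5.64 kg/L.

5.64 kg/L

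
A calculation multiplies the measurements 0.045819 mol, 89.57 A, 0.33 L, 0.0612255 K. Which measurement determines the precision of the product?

0.33 L

0.045819 mol → 5 s.f.; 89.57 A → 4 s.f.; 0.33 L → 2 s.f.; 0.0612255 K → 6 s.f.
The fewest is 2 significant figures, from 0.33 L.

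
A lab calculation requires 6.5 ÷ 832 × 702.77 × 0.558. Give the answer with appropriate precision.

3.1

6.5 ÷ 832 × 702.77 × 0.558 = 3.06363796875
Multiplication/division keeps the fewest significant figures: 6.5 → 2 s.f., 832 → 3 s.f., 702.77 → 5 s.f., 0.558 → 3 s.f.; limit is 2.
Rounded to 2 significant figures: 3.1.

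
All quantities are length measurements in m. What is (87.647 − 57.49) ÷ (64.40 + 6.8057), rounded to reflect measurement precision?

87.647 − 57.49 = 30.157, limited to 2 d.p. → 4 s.f.; 64.40 + 6.8057 = 71.2057, limited to 2 d.p. → 4 s.f.
Carrying full precision, 30.157 ÷ 71.2057 = 0.423519465436…; keep min(4, 4) = 4 s.f.
Rounded to 4 significant figures: 0.4235.

0.4235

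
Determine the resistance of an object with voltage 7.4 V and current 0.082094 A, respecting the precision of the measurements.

resistance = 7.4 V ÷ 0.082094 A = 90.1405705654… Ω.
7.4 has 2 significant figures; 0.082094 has 5.
Division/multiplication keeps the fewest: 2 significant figures.
Rounded: 9.0 × 10^1 Ω.

9.0 × 10^1 Ω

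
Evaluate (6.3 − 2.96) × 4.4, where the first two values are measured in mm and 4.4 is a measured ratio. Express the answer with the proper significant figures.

15 mm

6.3 mm − 2.96 mm = 3.34 mm; the difference is limited to 1 decimal place (2 s.f.).
Carrying full precision, 3.34 × 4.4 = 14.696 mm; 4.4 has 2 s.f., so the result keeps min(2, 2) = 2 s.f.
Rounded to 2 significant figures: 15 mm.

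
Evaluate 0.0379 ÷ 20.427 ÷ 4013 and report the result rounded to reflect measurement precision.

0.0379 ÷ 20.427 ÷ 4013 = 4.62344250525 × 10^-7…
Multiplication/division keeps the fewest significant figures: 0.0379 → 3 s.f., 20.427 → 5 s.f., 4013 → 4 s.f.; limit is 3.
Rounded to 3 significant figures: 4.62 × 10^-7.

4.62 × 10^-7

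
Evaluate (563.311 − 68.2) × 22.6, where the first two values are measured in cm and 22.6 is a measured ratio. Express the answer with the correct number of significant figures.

1.12 × 10^4 cm

563.311 cm − 68.2 cm = 495.111 cm; the difference is limited to 1 decimal place (4 s.f.).
Carrying full precision, 495.111 × 22.6 = 11189.5086 cm; 22.6 has 3 s.f., so the result keeps min(4, 3) = 3 s.f.
Rounded to 3 significant figures: 1.12 × 10^4 cm.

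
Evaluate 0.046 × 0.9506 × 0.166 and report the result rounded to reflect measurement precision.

0.046 × 0.9506 × 0.166 = 0.0072587816
Multiplication/division keeps the fewest significant figures: 0.046 → 2 s.f., 0.9506 → 4 s.f., 0.166 → 3 s.f.; limit is 2.
Rounded to 2 significant figures: 0.0073.

0.0073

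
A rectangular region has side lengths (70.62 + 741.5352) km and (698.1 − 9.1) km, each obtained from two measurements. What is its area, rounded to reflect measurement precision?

70.62 + 741.5352 = 812.1552, limited to 2 d.p. → 5 s.f.; 698.1 − 9.1 = 689.0, limited to 1 d.p. → 4 s.f.
Carrying full precision, 812.1552 × 689.0 = 559574.9328; keep min(5, 4) = 4 s.f.
Rounded to 4 significant figures: 5.596 × 10^5 km².

5.596 × 10^5 km²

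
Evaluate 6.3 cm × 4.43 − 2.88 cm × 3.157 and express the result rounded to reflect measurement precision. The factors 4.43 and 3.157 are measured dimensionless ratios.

6.3 × 4.43 = 27.909 → 28 cm (2 s.f., last digit at the 10^0 place).
2.88 × 3.157 = 9.09216 → 9.09 cm (3 s.f., last digit at the 10^-2 place).
Difference: 18.81684 cm; keep the coarser place, 10^0.
Result: 19 cm.

19 cm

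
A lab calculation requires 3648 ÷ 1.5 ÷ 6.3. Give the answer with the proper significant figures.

3648 ÷ 1.5 ÷ 6.3 = 386.031746032…
Multiplication/division keeps the fewest significant figures: 3648 → 4 s.f., 1.5 → 2 s.f., 6.3 → 2 s.f.; limit is 2.
Rounded to 2 significant figures: 3.9 × 10^2.

3.9 × 10^2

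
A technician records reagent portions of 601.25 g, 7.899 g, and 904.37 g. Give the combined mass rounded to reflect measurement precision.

601.25 g + 7.899 g + 904.37 g = 1513.519 g.
Addition/subtraction keeps the fewest decimal places: 601.25 → 2 decimal places, 7.899 → 3 decimal places, 904.37 → 2 decimal places; limit is 2.
Rounded to 2 decimal places: 1513.52 g.

1513.52 g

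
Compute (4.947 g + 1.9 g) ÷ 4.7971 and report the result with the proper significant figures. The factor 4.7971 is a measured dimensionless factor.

4.947 g + 1.9 g = 6.847 g; the sum is limited to 1 decimal place (2 s.f.).
Carrying full precision, 6.847 ÷ 4.7971 = 1.42732067291… g; 4.7971 has 5 s.f., so the result keeps min(2, 5) = 2 s.f.
Rounded to 2 significant figures: 1.4 g.

1.4 g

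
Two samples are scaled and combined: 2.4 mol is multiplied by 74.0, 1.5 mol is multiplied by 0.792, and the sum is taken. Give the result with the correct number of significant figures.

1.8 × 10^2 mol

2.4 × 74.0 = 177.6 → 1.8 × 10^2 mol (2 s.f., last digit at the 10^1 place).
1.5 × 0.792 = 1.188 → 1.2 mol (2 s.f., last digit at the 10^-1 place).
Sum: 178.788 mol; keep the coarser place, 10^1.
Result: 1.8 × 10^2 mol.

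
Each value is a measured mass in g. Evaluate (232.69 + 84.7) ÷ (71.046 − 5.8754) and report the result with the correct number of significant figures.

4.870

232.69 + 84.7 = 317.39, limited to 1 d.p. → 4 s.f.; 71.046 − 5.8754 = 65.1706, limited to 3 d.p. → 5 s.f.
Carrying full precision, 317.39 ÷ 65.1706 = 4.87014083037…; keep min(4, 5) = 4 s.f.
Rounded to 4 significant figures: 4.870.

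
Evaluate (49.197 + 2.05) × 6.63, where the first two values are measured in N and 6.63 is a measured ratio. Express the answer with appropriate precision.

49.197 N + 2.05 N = 51.247 N; the sum is limited to 2 decimal places (4 s.f.).
Carrying full precision, 51.247 × 6.63 = 339.76761 N; 6.63 has 3 s.f., so the result keeps min(4, 3) = 3 s.f.
Rounded to 3 significant figures: 3.40 × 10^2 N.

3.40 × 10^2 N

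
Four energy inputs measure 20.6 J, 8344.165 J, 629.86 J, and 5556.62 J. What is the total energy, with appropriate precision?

20.6 J + 8344.165 J + 629.86 J + 5556.62 J = 14551.245 J.
Addition/subtraction keeps the fewest decimal places: 20.6 → 1 decimal place, 8344.165 → 3 decimal places, 629.86 → 2 decimal places, 5556.62 → 2 decimal places; limit is 1.
Rounded to 1 decimal place: 14551.2 J.

14551.2 J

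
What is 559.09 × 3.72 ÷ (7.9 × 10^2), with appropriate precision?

2.6

559.09 × 3.72 ÷ (7.9 × 10^2) = 2.63267696203…
Multiplication/division keeps the fewest significant figures: 559.09 → 5 s.f., 3.72 → 3 s.f., 7.9 × 10^2 → 2 s.f.; limit is 2.
Rounded to 2 significant figures: 2.6.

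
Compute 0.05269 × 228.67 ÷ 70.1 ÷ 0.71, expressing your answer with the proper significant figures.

0.24

0.05269 × 228.67 ÷ 70.1 ÷ 0.71 = 0.242081177794…
Multiplication/division keeps the fewest significant figures: 0.05269 → 4 s.f., 228.67 → 5 s.f., 70.1 → 3 s.f., 0.71 → 2 s.f.; limit is 2.
Rounded to 2 significant figures: 0.24.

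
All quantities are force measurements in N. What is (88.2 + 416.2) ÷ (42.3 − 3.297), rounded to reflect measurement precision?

12.9

88.2 + 416.2 = 504.4, limited to 1 d.p. → 4 s.f.; 42.3 − 3.297 = 39.003, limited to 1 d.p. → 3 s.f.
Carrying full precision, 504.4 ÷ 39.003 = 12.9323385381…; keep min(4, 3) = 3 s.f.
Rounded to 3 significant figures: 12.9.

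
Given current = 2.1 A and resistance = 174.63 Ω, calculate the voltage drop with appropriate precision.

voltage drop = 2.1 A × 174.63 Ω = 366.723 V.
2.1 has 2 significant figures; 174.63 has 5.
Division/multiplication keeps the fewest: 2 significant figures.
Rounded: 3.7 × 10^2 V.

3.7 × 10^2 V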